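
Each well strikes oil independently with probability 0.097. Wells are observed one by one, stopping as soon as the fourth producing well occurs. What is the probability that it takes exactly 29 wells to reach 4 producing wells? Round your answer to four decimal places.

0.0226

Y = trial on which the fourth success occurs; negative binomial, r=4, p=0.097.
P(Y=29) = C(28,3) · p^4 · (1−p)^25
= 3276 · 8.8529e-05 · 0.078018 = 0.022627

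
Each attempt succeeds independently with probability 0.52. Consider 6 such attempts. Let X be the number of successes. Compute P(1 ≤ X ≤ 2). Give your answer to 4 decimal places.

X ~ Binomial(6, 0.52); P(1 ≤ X ≤ 2) = Σ C(6,k) p^k (1−p)^(6−k) over k:
  k=1: C(6,1)·0.52^1·0.48^5 = 0.079499
  k=2: C(6,2)·0.52^2·0.48^4 = 0.215309
Total = 0.294808

0.2948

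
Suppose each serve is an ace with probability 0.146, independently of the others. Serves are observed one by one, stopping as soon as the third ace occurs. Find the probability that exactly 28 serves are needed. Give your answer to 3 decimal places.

0.021

Y = trial on which the third success occurs; negative binomial, r=3, p=0.146.
P(Y=28) = C(27,2) · p^3 · (1−p)^25
= 351 · 0.0031121 · 0.01934 = 0.02113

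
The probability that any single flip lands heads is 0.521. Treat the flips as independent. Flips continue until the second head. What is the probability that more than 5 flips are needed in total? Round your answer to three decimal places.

Needing more than 5 flips ⇔ fewer than 2 successes in the first 5. With X ~ Binomial(5, 0.521), P(Y > 5) = P(X ≤ 1).
  k=0: C(5,0)·0.521^0·0.479^5 = 0.02522
  k=1: C(5,1)·0.521^1·0.479^4 = 0.13714
P(X ≤ 1) = 0.16235

0.162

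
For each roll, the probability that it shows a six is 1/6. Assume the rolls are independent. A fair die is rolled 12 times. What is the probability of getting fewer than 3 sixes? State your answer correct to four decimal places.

X ~ Binomial(12, 0.166667); P(X ≤ 2) = Σ C(12,k) p^k (1−p)^(12−k) over k:
  k=0: C(12,0)·0.166667^0·0.833333^12 = 0.112157
  k=1: C(12,1)·0.166667^1·0.833333^11 = 0.269176
  k=2: C(12,2)·0.166667^2·0.833333^10 = 0.296094
Total = 0.677426

0.6774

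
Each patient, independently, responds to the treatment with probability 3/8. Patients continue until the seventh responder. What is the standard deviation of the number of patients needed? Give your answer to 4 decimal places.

5.5777

Y = total patients until the seventh success; negative binomial with r=7, p=0.375.
SD(Y) = √[r(1−p)/p²] = √(31.111111) = 5.577734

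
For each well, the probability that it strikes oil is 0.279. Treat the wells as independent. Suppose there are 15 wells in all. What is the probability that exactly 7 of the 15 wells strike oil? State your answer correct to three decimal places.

0.062

X ~ Binomial(n=15, p=0.279).
P(X=7) = C(15,7) · p^7 · (1−p)^8
= 6435 · 0.00013159 · 0.073027 = 0.06184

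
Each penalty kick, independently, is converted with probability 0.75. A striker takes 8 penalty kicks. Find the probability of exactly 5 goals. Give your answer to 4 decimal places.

X ~ Binomial(n=8, p=0.75).
P(X=5) = C(8,5) · p^5 · (1−p)^3
= 56 · 0.2373 · 0.015625 = 0.207642

0.2076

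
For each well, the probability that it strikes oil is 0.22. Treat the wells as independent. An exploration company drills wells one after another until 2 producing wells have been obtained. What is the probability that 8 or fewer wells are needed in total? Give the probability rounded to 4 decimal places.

Finishing within 8 wells ⇔ at least 2 successes in the first 8. With X ~ Binomial(8, 0.22), P(Y ≤ 8) = 1 − P(X ≤ 1).
  k=0: C(8,0)·0.22^0·0.78^8 = 0.137011
  k=1: C(8,1)·0.22^1·0.78^7 = 0.309154
1 − 0.446165 = 0.553835

0.5538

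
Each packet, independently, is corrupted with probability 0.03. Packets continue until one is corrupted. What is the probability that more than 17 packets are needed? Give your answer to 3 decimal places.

Y = number of packets to the first success; geometric, p = 0.03.
P(Y > 17) = P(first 17 all fail) = (1−p)^17 = 0.59583

0.596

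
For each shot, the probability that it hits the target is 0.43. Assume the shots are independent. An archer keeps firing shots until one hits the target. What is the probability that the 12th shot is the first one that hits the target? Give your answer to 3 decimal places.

Geometric (trials to first success), p = 0.43.
P(Y = 12) = (1−p)^11 · p = 0.0020636 · 0.43 = 0.00089

0.001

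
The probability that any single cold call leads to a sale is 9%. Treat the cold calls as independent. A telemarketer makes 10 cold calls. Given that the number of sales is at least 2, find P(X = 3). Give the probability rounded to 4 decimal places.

X ~ Binomial(10, 0.09). Want P(X=3 | X≥2) = P(X=3) / P(X≥2).
P(X=3) = C(10,3)·0.09^3·0.91^7 = 0.045206
P(X≥2) = 1 − 0.389416 − 0.385137 = 0.225447
Ratio = 0.045206 / 0.225447 = 0.200518

0.2005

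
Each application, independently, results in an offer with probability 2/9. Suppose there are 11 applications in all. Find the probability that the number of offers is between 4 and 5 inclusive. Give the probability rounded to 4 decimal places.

X ~ Binomial(11, 0.222222); P(4 ≤ X ≤ 5) = Σ C(11,k) p^k (1−p)^(11−k) over k:
  k=4: C(11,4)·0.222222^4·0.777778^7 = 0.138565
  k=5: C(11,5)·0.222222^5·0.777778^6 = 0.055426
Total = 0.193991

0.1940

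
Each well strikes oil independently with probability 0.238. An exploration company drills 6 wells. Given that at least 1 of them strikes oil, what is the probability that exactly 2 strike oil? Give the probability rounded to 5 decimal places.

0.35619

X ~ Binomial(6, 0.238). Want P(X=2 | X≥1) = P(X=2) / P(X≥1).
P(X=2) = C(6,2)·0.238^2·0.762^4 = 0.2864607
P(X≥1) = 1 − 0.1957626 = 0.8042374
Ratio = 0.2864607 / 0.8042374 = 0.3561893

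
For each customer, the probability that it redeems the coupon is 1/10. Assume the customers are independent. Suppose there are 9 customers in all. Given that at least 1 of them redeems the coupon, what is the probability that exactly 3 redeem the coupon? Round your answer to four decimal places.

0.0729

X ~ Binomial(9, 0.10). Want P(X=3 | X≥1) = P(X=3) / P(X≥1).
P(X=3) = C(9,3)·0.10^3·0.90^6 = 0.044641
P(X≥1) = 1 − 0.387420 = 0.612580
Ratio = 0.044641 / 0.612580 = 0.072874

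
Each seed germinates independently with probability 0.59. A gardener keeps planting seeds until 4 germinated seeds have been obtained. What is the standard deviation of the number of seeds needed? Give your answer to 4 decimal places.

2.1706

Y = total seeds until the fourth success; negative binomial with r=4, p=0.59.
SD(Y) = √[r(1−p)/p²] = √(4.711290) = 2.170551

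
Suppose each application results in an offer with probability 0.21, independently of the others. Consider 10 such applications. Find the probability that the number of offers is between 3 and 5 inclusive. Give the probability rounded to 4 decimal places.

0.3444

X ~ Binomial(10, 0.21); P(3 ≤ X ≤ 5) = Σ C(10,k) p^k (1−p)^(10−k) over k:
  k=3: C(10,3)·0.21^3·0.79^7 = 0.213417
  k=4: C(10,4)·0.21^4·0.79^6 = 0.099279
  k=5: C(10,5)·0.21^5·0.79^5 = 0.031669
Total = 0.344365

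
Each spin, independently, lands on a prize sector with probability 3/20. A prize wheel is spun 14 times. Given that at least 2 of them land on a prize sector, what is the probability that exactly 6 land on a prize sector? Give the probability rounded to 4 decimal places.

0.0145

X ~ Binomial(14, 0.15). Want P(X=6 | X≥2) = P(X=6) / P(X≥2).
P(X=6) = C(14,6)·0.15^6·0.85^8 = 0.009321
P(X≥2) = 1 − 0.102770 − 0.253902 = 0.643329
Ratio = 0.009321 / 0.643329 = 0.014488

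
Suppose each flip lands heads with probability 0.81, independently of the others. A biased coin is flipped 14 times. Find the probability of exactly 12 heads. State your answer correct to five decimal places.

0.26204

X ~ Binomial(n=14, p=0.81).
P(X=12) = C(14,12) · p^12 · (1−p)^2
= 91 · 0.079766 · 0.0361 = 0.2620407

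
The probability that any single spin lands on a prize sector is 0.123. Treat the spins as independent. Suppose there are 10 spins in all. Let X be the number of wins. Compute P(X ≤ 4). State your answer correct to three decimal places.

0.996

X ~ Binomial(10, 0.123); P(X ≤ 4) = Σ C(10,k) p^k (1−p)^(10−k) over k:
  k=0: C(10,0)·0.123^0·0.877^10 = 0.26915
  k=1: C(10,1)·0.123^1·0.877^9 = 0.37749
  k=2: C(10,2)·0.123^2·0.877^8 = 0.23824
  k=3: C(10,3)·0.123^3·0.877^7 = 0.08910
  k=4: C(10,4)·0.123^4·0.877^6 = 0.02187
Total = 0.99585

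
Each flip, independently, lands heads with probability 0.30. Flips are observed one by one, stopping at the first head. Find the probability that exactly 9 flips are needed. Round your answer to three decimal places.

Geometric (trials to first success), p = 0.30.
P(Y = 9) = (1−p)^8 · p = 0.057648 · 0.30 = 0.01729

0.017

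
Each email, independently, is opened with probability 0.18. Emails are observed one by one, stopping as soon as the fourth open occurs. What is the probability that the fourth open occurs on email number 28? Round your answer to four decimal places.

Y = trial on which the fourth success occurs; negative binomial, r=4, p=0.18.
P(Y=28) = C(27,3) · p^4 · (1−p)^24
= 2925 · 0.0010498 · 0.0085415 = 0.026227

0.0262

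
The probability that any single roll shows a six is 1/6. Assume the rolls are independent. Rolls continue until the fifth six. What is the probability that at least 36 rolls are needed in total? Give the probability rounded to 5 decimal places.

0.28432

Needing more than 35 rolls ⇔ fewer than 5 successes in the first 35. With X ~ Binomial(35, 0.166667), P(Y > 35) = P(X ≤ 4).
  k=0: C(35,0)·0.166667^0·0.833333^35 = 0.0016930
  k=1: C(35,1)·0.166667^1·0.833333^34 = 0.0118510
  k=2: C(35,2)·0.166667^2·0.833333^33 = 0.0402933
  k=3: C(35,3)·0.166667^3·0.833333^32 = 0.0886454
  k=4: C(35,4)·0.166667^4·0.833333^31 = 0.1418326
P(X ≤ 4) = 0.2843153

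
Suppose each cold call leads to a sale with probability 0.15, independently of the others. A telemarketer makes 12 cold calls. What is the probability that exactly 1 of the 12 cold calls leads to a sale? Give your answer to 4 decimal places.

0.3012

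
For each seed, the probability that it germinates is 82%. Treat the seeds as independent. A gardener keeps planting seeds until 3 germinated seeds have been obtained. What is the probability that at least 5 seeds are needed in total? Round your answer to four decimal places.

Needing more than 4 seeds ⇔ fewer than 3 successes in the first 4. With X ~ Binomial(4, 0.82), P(Y > 4) = P(X ≤ 2).
  k=0: C(4,0)·0.82^0·0.18^4 = 0.001050
  k=1: C(4,1)·0.82^1·0.18^3 = 0.019129
  k=2: C(4,2)·0.82^2·0.18^2 = 0.130715
P(X ≤ 2) = 0.150893

0.1509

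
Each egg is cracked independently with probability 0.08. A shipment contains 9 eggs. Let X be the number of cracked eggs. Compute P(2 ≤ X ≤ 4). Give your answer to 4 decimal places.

X ~ Binomial(9, 0.08); P(2 ≤ X ≤ 4) = Σ C(9,k) p^k (1−p)^(9−k) over k:
  k=2: C(9,2)·0.08^2·0.92^7 = 0.128528
  k=3: C(9,3)·0.08^3·0.92^6 = 0.026078
  k=4: C(9,4)·0.08^4·0.92^5 = 0.003401
Total = 0.158007

0.1580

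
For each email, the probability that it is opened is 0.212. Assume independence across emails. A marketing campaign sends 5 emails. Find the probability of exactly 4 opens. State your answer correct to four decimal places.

X ~ Binomial(n=5, p=0.212).
P(X=4) = C(5,4) · p^4 · (1−p)^1
= 5 · 0.00202 · 0.788 = 0.007959

0.0080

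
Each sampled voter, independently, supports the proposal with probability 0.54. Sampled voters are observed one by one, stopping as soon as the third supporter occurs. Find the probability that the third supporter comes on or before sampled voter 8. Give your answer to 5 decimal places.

0.90181

Finishing within 8 sampled voters ⇔ at least 3 successes in the first 8. With X ~ Binomial(8, 0.54), P(Y ≤ 8) = 1 − P(X ≤ 2).
  k=0: C(8,0)·0.54^0·0.46^8 = 0.0020048
  k=1: C(8,1)·0.54^1·0.46^7 = 0.0188273
  k=2: C(8,2)·0.54^2·0.46^6 = 0.0773557
1 − 0.0981878 = 0.9018122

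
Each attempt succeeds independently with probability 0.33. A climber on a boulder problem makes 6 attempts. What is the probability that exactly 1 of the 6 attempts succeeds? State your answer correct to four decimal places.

X ~ Binomial(n=6, p=0.33).
P(X=1) = C(6,1) · p^1 · (1−p)^5
= 6 · 0.33 · 0.13501 = 0.267325

0.2673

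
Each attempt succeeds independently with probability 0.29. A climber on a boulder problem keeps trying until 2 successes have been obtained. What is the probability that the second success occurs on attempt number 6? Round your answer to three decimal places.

0.107

Y = trial on which the second success occurs; negative binomial, r=2, p=0.29.
P(Y=6) = C(5,1) · p^2 · (1−p)^4
= 5 · 0.0841 · 0.25412 = 0.10686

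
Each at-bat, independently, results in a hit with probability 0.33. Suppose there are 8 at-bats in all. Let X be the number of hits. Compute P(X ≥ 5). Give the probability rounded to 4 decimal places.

X ~ Binomial(8, 0.33); P(X ≥ 5) = Σ C(8,k) p^k (1−p)^(8−k) over k:
  k=5: C(8,5)·0.33^5·0.67^3 = 0.065915
  k=6: C(8,6)·0.33^6·0.67^2 = 0.016233
  k=7: C(8,7)·0.33^7·0.67^1 = 0.002284
  k=8: C(8,8)·0.33^8·0.67^0 = 0.000141
Total = 0.084572

0.0846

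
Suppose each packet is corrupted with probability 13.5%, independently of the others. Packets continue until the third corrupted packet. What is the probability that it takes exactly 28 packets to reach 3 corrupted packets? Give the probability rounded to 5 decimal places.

0.02300

Y = trial on which the third success occurs; negative binomial, r=3, p=0.135.
P(Y=28) = C(27,2) · p^3 · (1−p)^25
= 351 · 0.0024604 · 0.026632 = 0.0229991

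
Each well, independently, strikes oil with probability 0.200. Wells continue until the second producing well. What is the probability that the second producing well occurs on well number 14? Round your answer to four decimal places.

0.0357

Y = trial on which the second success occurs; negative binomial, r=2, p=0.20.
P(Y=14) = C(13,1) · p^2 · (1−p)^12
= 13 · 0.04 · 0.068719 = 0.035734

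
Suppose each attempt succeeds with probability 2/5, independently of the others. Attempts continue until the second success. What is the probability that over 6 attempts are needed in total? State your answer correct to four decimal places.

Needing more than 6 attempts ⇔ fewer than 2 successes in the first 6. With X ~ Binomial(6, 0.40), P(Y > 6) = P(X ≤ 1).
  k=0: C(6,0)·0.40^0·0.60^6 = 0.046656
  k=1: C(6,1)·0.40^1·0.60^5 = 0.186624
P(X ≤ 1) = 0.233280

0.2333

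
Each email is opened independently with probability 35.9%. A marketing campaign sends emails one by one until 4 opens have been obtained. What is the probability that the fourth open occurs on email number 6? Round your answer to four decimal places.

Y = trial on which the fourth success occurs; negative binomial, r=4, p=0.359.
P(Y=6) = C(5,3) · p^4 · (1−p)^2
= 10 · 0.01661 · 0.41088 = 0.068249

0.0682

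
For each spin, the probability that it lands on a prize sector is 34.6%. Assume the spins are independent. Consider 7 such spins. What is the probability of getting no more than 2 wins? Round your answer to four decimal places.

0.5415

X ~ Binomial(7, 0.346); P(X ≤ 2) = Σ C(7,k) p^k (1−p)^(7−k) over k:
  k=0: C(7,0)·0.346^0·0.654^7 = 0.051173
  k=1: C(7,1)·0.346^1·0.654^6 = 0.189514
  k=2: C(7,2)·0.346^2·0.654^5 = 0.300788
Total = 0.541475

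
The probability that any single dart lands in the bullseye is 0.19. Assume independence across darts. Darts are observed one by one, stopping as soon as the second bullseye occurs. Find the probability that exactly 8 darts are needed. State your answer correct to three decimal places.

0.071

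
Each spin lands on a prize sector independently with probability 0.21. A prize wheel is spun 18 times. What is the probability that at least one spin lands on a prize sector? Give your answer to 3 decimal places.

0.986

P(at least one) = 1 − P(none) = 1 − (1 − 0.21)^18
= 1 − 0.01436 = 0.98564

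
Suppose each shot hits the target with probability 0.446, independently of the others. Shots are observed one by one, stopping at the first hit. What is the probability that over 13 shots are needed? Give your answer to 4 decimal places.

Y = number of shots to the first success; geometric, p = 0.446.
P(Y > 13) = P(first 13 all fail) = (1−p)^13 = 0.000463

0.0005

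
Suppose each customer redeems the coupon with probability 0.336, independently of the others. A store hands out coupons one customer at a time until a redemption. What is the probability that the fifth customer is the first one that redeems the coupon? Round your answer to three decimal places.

Geometric (trials to first success), p = 0.336.
P(Y = 5) = (1−p)^4 · p = 0.19439 · 0.336 = 0.06531

0.065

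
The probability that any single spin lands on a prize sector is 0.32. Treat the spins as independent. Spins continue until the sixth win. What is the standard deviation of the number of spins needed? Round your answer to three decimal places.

Y = total spins until the sixth success; negative binomial with r=6, p=0.32.
SD(Y) = √[r(1−p)/p²] = √(39.84375) = 6.31219

6.312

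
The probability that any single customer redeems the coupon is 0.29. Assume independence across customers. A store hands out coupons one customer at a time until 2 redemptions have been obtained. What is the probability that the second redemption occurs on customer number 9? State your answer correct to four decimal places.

0.0612

Y = trial on which the second success occurs; negative binomial, r=2, p=0.29.
P(Y=9) = C(8,1) · p^2 · (1−p)^7
= 8 · 0.0841 · 0.090951 = 0.061192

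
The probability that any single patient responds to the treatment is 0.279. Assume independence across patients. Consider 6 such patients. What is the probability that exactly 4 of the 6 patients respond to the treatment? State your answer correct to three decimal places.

X ~ Binomial(n=6, p=0.279).
P(X=4) = C(6,4) · p^4 · (1−p)^2
= 15 · 0.0060592 · 0.51984 = 0.04725

0.047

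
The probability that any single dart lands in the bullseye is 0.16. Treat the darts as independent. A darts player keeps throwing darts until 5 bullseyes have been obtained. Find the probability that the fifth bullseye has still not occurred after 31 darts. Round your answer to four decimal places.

0.4326

Needing more than 31 darts ⇔ fewer than 5 successes in the first 31. With X ~ Binomial(31, 0.16), P(Y > 31) = P(X ≤ 4).
  k=0: C(31,0)·0.16^0·0.84^31 = 0.004494
  k=1: C(31,1)·0.16^1·0.84^30 = 0.026538
  k=2: C(31,2)·0.16^2·0.84^29 = 0.075821
  k=3: C(31,3)·0.16^3·0.84^28 = 0.139608
  k=4: C(31,4)·0.16^4·0.84^27 = 0.186144
P(X ≤ 4) = 0.432605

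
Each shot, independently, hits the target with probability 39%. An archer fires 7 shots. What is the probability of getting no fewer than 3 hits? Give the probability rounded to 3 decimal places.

0.558

X ~ Binomial(7, 0.39); P(X ≥ 3) = Σ C(7,k) p^k (1−p)^(7−k) over k:
  k=3: C(7,3)·0.39^3·0.61^4 = 0.28746
  k=4: C(7,4)·0.39^4·0.61^3 = 0.18379
  k=5: C(7,5)·0.39^5·0.61^2 = 0.07050
  k=6: C(7,6)·0.39^6·0.61^1 = 0.01503
  k=7: C(7,7)·0.39^7·0.61^0 = 0.00137
Total = 0.55815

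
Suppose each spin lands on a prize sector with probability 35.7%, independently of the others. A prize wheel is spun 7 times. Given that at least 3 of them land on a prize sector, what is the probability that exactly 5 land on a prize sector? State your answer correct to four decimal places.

X ~ Binomial(7, 0.357). Want P(X=5 | X≥3) = P(X=5) / P(X≥3).
P(X=5) = C(7,5)·0.357^5·0.643^2 = 0.050348
P(X≥3) = 1 − 0.045444 − 0.176617 − 0.294178 = 0.483761
Ratio = 0.050348 / 0.483761 = 0.104076

0.1041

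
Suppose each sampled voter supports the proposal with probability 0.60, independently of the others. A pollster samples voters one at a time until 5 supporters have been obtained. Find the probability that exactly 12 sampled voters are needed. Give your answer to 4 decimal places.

Y = trial on which the fifth success occurs; negative binomial, r=5, p=0.60.
P(Y=12) = C(11,4) · p^5 · (1−p)^7
= 330 · 0.07776 · 0.0016384 = 0.042043

0.0420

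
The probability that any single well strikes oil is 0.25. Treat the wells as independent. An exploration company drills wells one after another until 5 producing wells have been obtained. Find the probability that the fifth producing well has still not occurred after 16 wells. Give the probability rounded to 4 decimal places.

0.6302

Needing more than 16 wells ⇔ fewer than 5 successes in the first 16. With X ~ Binomial(16, 0.25), P(Y > 16) = P(X ≤ 4).
  k=0: C(16,0)·0.25^0·0.75^16 = 0.010023
  k=1: C(16,1)·0.25^1·0.75^15 = 0.053454
  k=2: C(16,2)·0.25^2·0.75^14 = 0.133635
  k=3: C(16,3)·0.25^3·0.75^13 = 0.207876
  k=4: C(16,4)·0.25^4·0.75^12 = 0.225199
P(X ≤ 4) = 0.630186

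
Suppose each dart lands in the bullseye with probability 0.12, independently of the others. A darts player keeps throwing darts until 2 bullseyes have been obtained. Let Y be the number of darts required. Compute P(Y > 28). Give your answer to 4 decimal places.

Needing more than 28 darts ⇔ fewer than 2 successes in the first 28. With X ~ Binomial(28, 0.12), P(Y > 28) = P(X ≤ 1).
  k=0: C(28,0)·0.12^0·0.88^28 = 0.027894
  k=1: C(28,1)·0.12^1·0.88^27 = 0.106505
P(X ≤ 1) = 0.134400

0.1344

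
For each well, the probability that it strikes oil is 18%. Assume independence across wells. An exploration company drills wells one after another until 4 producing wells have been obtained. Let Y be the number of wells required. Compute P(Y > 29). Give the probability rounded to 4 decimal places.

Needing more than 29 wells ⇔ fewer than 4 successes in the first 29. With X ~ Binomial(29, 0.18), P(Y > 29) = P(X ≤ 3).
  k=0: C(29,0)·0.18^0·0.82^29 = 0.003167
  k=1: C(29,1)·0.18^1·0.82^28 = 0.020159
  k=2: C(29,2)·0.18^2·0.82^27 = 0.061951
  k=3: C(29,3)·0.18^3·0.82^26 = 0.122390
P(X ≤ 3) = 0.207666

0.2077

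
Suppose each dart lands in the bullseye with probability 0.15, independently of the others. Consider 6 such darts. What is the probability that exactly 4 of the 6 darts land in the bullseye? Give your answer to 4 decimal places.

X ~ Binomial(n=6, p=0.15).
P(X=4) = C(6,4) · p^4 · (1−p)^2
= 15 · 0.00050625 · 0.7225 = 0.005486

0.0055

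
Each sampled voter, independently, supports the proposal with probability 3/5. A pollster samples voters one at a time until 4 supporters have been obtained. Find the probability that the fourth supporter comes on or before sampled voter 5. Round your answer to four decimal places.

0.3370

Finishing within 5 sampled voters ⇔ at least 4 successes in the first 5. With X ~ Binomial(5, 0.60), P(Y ≤ 5) = 1 − P(X ≤ 3).
  k=0: C(5,0)·0.60^0·0.40^5 = 0.010240
  k=1: C(5,1)·0.60^1·0.40^4 = 0.076800
  k=2: C(5,2)·0.60^2·0.40^3 = 0.230400
  k=3: C(5,3)·0.60^3·0.40^2 = 0.345600
1 − 0.663040 = 0.336960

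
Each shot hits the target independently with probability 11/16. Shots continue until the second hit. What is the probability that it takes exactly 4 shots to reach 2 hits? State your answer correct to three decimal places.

0.138

Y = trial on which the second success occurs; negative binomial, r=2, p=0.6875.
P(Y=4) = C(3,1) · p^2 · (1−p)^2
= 3 · 0.47266 · 0.097656 = 0.13847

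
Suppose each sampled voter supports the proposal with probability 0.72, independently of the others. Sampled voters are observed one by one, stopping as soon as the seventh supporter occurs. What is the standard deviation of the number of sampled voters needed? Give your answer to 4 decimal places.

1.9444

Y = total sampled voters until the seventh success; negative binomial with r=7, p=0.72.
SD(Y) = √[r(1−p)/p²] = √(3.780864) = 1.944444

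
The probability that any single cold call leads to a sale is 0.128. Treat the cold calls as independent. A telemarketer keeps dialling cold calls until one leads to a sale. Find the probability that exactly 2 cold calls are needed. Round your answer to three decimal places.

0.112

Geometric (trials to first success), p = 0.128.
P(Y = 2) = (1−p)^1 · p = 0.872 · 0.128 = 0.11162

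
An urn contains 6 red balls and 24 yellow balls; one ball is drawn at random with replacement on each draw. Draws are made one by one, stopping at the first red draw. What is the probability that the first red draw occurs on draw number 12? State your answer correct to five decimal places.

0.01718

Geometric (trials to first success), p = 0.20.
P(Y = 12) = (1−p)^11 · p = 0.085899 · 0.20 = 0.0171799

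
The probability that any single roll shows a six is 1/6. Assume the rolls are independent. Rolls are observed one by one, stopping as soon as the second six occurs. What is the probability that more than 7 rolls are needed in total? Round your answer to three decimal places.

Needing more than 7 rolls ⇔ fewer than 2 successes in the first 7. With X ~ Binomial(7, 0.166667), P(Y > 7) = P(X ≤ 1).
  k=0: C(7,0)·0.166667^0·0.833333^7 = 0.27908
  k=1: C(7,1)·0.166667^1·0.833333^6 = 0.39071
P(X ≤ 1) = 0.66980

0.670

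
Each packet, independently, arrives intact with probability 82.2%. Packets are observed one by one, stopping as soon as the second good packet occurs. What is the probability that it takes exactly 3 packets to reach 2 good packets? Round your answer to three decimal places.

0.241

Y = trial on which the second success occurs; negative binomial, r=2, p=0.822.
P(Y=3) = C(2,1) · p^2 · (1−p)^1
= 2 · 0.67568 · 0.178 = 0.24054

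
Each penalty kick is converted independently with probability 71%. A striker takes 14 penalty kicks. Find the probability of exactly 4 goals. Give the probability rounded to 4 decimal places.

X ~ Binomial(n=14, p=0.71).
P(X=4) = C(14,4) · p^4 · (1−p)^10
= 1001 · 0.25412 · 4.2071e-06 = 0.001070

0.0011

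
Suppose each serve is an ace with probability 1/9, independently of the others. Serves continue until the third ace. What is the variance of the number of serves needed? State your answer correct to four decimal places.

216.0000

Y = total serves until the third success; negative binomial with r=3, p=0.111111.
Var(Y) = r(1−p)/p² = 3·0.888889 / 0.111111² = 216.000000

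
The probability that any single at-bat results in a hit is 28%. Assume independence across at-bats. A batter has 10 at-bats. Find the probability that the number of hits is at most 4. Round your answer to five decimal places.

0.88188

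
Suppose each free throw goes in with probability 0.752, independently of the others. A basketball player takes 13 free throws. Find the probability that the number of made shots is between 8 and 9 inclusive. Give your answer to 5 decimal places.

0.33148

X ~ Binomial(13, 0.752); P(8 ≤ X ≤ 9) = Σ C(13,k) p^k (1−p)^(13−k) over k:
  k=8: C(13,8)·0.752^8·0.248^5 = 0.1234752
  k=9: C(13,9)·0.752^9·0.248^4 = 0.2080048
Total = 0.3314800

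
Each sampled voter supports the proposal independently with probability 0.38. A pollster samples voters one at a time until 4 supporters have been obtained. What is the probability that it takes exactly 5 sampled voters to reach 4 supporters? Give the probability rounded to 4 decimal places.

0.0517

Y = trial on which the fourth success occurs; negative binomial, r=4, p=0.38.
P(Y=5) = C(4,3) · p^4 · (1−p)^1
= 4 · 0.020851 · 0.62 = 0.051711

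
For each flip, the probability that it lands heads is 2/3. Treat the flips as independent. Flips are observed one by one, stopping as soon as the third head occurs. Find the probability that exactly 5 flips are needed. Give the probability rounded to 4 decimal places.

Y = trial on which the third success occurs; negative binomial, r=3, p=0.666667.
P(Y=5) = C(4,2) · p^3 · (1−p)^2
= 6 · 0.2963 · 0.11111 = 0.197531

0.1975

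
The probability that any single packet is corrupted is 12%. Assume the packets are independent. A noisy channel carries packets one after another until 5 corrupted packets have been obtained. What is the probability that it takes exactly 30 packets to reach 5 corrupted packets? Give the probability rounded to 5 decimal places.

0.02419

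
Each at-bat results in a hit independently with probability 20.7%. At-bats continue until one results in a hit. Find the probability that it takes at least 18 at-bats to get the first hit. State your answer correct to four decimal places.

0.0194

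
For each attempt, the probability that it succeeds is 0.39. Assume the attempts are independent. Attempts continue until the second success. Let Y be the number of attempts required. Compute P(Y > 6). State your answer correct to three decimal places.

0.249

Needing more than 6 attempts ⇔ fewer than 2 successes in the first 6. With X ~ Binomial(6, 0.39), P(Y > 6) = P(X ≤ 1).
  k=0: C(6,0)·0.39^0·0.61^6 = 0.05152
  k=1: C(6,1)·0.39^1·0.61^5 = 0.19764
P(X ≤ 1) = 0.24916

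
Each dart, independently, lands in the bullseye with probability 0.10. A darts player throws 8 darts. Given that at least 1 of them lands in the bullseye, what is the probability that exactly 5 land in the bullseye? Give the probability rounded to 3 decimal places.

X ~ Binomial(8, 0.10). Want P(X=5 | X≥1) = P(X=5) / P(X≥1).
P(X=5) = C(8,5)·0.10^5·0.90^3 = 0.00041
P(X≥1) = 1 − 0.43047 = 0.56953
Ratio = 0.00041 / 0.56953 = 0.00072

0.001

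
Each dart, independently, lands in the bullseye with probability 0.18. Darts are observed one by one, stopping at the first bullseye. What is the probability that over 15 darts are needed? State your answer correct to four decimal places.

0.0510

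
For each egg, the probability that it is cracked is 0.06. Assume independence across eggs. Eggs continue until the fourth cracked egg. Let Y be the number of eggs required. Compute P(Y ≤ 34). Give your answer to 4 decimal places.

0.1446

Finishing within 34 eggs ⇔ at least 4 successes in the first 34. With X ~ Binomial(34, 0.06), P(Y ≤ 34) = 1 − P(X ≤ 3).
  k=0: C(34,0)·0.06^0·0.94^34 = 0.121996
  k=1: C(34,1)·0.06^1·0.94^33 = 0.264758
  k=2: C(34,2)·0.06^2·0.94^32 = 0.278841
  k=3: C(34,3)·0.06^3·0.94^31 = 0.189849
1 − 0.855445 = 0.144555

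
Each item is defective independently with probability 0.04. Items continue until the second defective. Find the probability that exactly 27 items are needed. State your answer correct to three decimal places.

0.015

Y = trial on which the second success occurs; negative binomial, r=2, p=0.04.
P(Y=27) = C(26,1) · p^2 · (1−p)^25
= 26 · 0.0016 · 0.3604 = 0.01499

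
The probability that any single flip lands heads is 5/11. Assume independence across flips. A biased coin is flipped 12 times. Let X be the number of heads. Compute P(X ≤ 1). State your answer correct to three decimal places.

0.008

X ~ Binomial(12, 0.454545); P(X ≤ 1) = Σ C(12,k) p^k (1−p)^(12−k) over k:
  k=0: C(12,0)·0.454545^0·0.545455^12 = 0.00069
  k=1: C(12,1)·0.454545^1·0.545455^11 = 0.00694
Total = 0.00763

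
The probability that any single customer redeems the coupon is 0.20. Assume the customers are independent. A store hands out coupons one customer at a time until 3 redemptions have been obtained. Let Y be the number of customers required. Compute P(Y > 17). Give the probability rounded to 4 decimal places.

0.3096

Needing more than 17 customers ⇔ fewer than 3 successes in the first 17. With X ~ Binomial(17, 0.20), P(Y > 17) = P(X ≤ 2).
  k=0: C(17,0)·0.20^0·0.80^17 = 0.022518
  k=1: C(17,1)·0.20^1·0.80^16 = 0.095701
  k=2: C(17,2)·0.20^2·0.80^15 = 0.191403
P(X ≤ 2) = 0.309622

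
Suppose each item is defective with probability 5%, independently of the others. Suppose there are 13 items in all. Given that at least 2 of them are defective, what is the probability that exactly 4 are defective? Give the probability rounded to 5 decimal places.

0.02080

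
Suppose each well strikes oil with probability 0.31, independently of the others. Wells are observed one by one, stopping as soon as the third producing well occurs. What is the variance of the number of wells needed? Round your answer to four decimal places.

21.5401

Y = total wells until the third success; negative binomial with r=3, p=0.31.
Var(Y) = r(1−p)/p² = 3·0.69 / 0.31² = 21.540062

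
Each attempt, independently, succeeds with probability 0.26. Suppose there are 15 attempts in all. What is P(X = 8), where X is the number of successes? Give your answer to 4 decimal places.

X ~ Binomial(n=15, p=0.26).
P(X=8) = C(15,8) · p^8 · (1−p)^7
= 6435 · 2.0883e-05 · 0.12151 = 0.016329

0.0163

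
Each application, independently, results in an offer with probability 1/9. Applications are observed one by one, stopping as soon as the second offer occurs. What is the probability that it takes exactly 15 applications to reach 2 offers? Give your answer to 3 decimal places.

Y = trial on which the second success occurs; negative binomial, r=2, p=0.111111.
P(Y=15) = C(14,1) · p^2 · (1−p)^13
= 14 · 0.012346 · 0.21628 = 0.03738

0.037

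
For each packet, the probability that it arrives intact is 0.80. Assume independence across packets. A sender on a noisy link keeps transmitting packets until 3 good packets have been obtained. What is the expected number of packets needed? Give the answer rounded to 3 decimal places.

3.750

Y = total packets until the third success; negative binomial with r=3, p=0.80.
E[Y] = r / p = 3 / 0.80 = 3.75000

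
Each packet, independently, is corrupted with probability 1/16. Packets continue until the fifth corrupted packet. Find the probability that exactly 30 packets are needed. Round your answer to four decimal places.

0.0045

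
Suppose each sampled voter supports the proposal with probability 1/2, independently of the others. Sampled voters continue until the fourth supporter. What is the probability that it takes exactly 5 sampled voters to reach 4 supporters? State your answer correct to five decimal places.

Y = trial on which the fourth success occurs; negative binomial, r=4, p=0.50.
P(Y=5) = C(4,3) · p^4 · (1−p)^1
= 4 · 0.0625 · 0.5 = 0.1250000

0.12500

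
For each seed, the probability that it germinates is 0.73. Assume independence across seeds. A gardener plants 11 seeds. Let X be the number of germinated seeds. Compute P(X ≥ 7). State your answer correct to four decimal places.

0.8507

X ~ Binomial(11, 0.73); P(X ≥ 7) = Σ C(11,k) p^k (1−p)^(11−k) over k:
  k=7: C(11,7)·0.73^7·0.27^4 = 0.193744
  k=8: C(11,8)·0.73^8·0.27^3 = 0.261914
  k=9: C(11,9)·0.73^9·0.27^2 = 0.236046
  k=10: C(11,10)·0.73^10·0.27^1 = 0.127639
  k=11: C(11,11)·0.73^11·0.27^0 = 0.031373
Total = 0.850716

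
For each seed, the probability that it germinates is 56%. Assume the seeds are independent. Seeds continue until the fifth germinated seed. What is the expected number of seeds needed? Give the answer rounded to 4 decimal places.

8.9286

Y = total seeds until the fifth success; negative binomial with r=5, p=0.56.
E[Y] = r / p = 5 / 0.56 = 8.928571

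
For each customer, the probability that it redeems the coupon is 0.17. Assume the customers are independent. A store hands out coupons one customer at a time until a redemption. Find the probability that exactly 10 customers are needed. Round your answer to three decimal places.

0.032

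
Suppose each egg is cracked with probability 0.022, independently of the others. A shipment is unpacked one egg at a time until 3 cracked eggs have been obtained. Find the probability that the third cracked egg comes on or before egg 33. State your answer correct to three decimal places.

0.036

Finishing within 33 eggs ⇔ at least 3 successes in the first 33. With X ~ Binomial(33, 0.022), P(Y ≤ 33) = 1 − P(X ≤ 2).
  k=0: C(33,0)·0.022^0·0.978^33 = 0.47993
  k=1: C(33,1)·0.022^1·0.978^32 = 0.35627
  k=2: C(33,2)·0.022^2·0.978^31 = 0.12823
1 − 0.96443 = 0.03557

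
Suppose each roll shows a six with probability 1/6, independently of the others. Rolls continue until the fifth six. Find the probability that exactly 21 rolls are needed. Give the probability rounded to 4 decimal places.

0.0337

Y = trial on which the fifth success occurs; negative binomial, r=5, p=0.166667.
P(Y=21) = C(20,4) · p^5 · (1−p)^16
= 4845 · 0.0001286 · 0.054088 = 0.033701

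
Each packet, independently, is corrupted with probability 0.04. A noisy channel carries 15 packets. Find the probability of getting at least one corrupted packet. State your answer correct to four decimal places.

P(at least one) = 1 − P(none) = 1 − (1 − 0.04)^15
= 1 − 0.542086 = 0.457914

0.4579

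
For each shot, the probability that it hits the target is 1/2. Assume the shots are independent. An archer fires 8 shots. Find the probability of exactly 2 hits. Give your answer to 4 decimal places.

0.1094

X ~ Binomial(n=8, p=0.50).
P(X=2) = C(8,2) · p^2 · (1−p)^6
= 28 · 0.25 · 0.015625 = 0.109375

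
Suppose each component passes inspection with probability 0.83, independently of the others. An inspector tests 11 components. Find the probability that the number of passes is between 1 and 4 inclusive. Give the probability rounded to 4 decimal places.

X ~ Binomial(11, 0.83); P(1 ≤ X ≤ 4) = Σ C(11,k) p^k (1−p)^(11−k) over k:
  k=1: C(11,1)·0.83^1·0.17^10 = 0.000000
  k=2: C(11,2)·0.83^2·0.17^9 = 0.000004
  k=3: C(11,3)·0.83^3·0.17^8 = 0.000066
  k=4: C(11,4)·0.83^4·0.17^7 = 0.000643
Total = 0.000713

0.0007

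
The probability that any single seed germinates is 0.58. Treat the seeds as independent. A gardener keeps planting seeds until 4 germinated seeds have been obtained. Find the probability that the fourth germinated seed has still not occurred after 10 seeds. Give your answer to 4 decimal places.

Needing more than 10 seeds ⇔ fewer than 4 successes in the first 10. With X ~ Binomial(10, 0.58), P(Y > 10) = P(X ≤ 3).
  k=0: C(10,0)·0.58^0·0.42^10 = 0.000171
  k=1: C(10,1)·0.58^1·0.42^9 = 0.002359
  k=2: C(10,2)·0.58^2·0.42^8 = 0.014658
  k=3: C(10,3)·0.58^3·0.42^7 = 0.053977
P(X ≤ 3) = 0.071164

0.0712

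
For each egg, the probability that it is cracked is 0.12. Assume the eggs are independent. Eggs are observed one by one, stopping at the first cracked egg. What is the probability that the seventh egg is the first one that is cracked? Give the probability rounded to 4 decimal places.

0.0557

Geometric (trials to first success), p = 0.12.
P(Y = 7) = (1−p)^6 · p = 0.4644 · 0.12 = 0.055728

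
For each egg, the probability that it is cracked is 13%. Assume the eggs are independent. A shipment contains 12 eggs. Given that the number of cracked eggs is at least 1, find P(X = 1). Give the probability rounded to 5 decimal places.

X ~ Binomial(12, 0.13). Want P(X=1 | X≥1) = P(X=1) / P(X≥1).
P(X=1) = C(12,1)·0.13^1·0.87^11 = 0.3371603
P(X≥1) = 1 − 0.1880317 = 0.8119683
Ratio = 0.3371603 / 0.8119683 = 0.4152382

0.41524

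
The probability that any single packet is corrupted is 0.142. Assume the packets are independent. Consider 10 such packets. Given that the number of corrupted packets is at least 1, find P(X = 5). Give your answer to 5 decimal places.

0.00863

X ~ Binomial(10, 0.142). Want P(X=5 | X≥1) = P(X=5) / P(X≥1).
P(X=5) = C(10,5)·0.142^5·0.858^5 = 0.0067652
P(X≥1) = 1 − 0.2162086 = 0.7837914
Ratio = 0.0067652 / 0.7837914 = 0.0086313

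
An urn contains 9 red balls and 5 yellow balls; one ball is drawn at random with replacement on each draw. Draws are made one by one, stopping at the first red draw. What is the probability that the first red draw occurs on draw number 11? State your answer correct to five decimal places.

Geometric (trials to first success), p = 0.642857.
P(Y = 11) = (1−p)^10 · p = 3.3761e-05 · 0.642857 = 0.0000217

0.00002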